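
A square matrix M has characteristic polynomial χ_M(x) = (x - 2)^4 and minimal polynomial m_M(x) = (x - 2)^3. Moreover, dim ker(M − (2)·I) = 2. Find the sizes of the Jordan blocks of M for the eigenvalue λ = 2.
Block sizes for λ = 2: [3, 1]

Step 1 — from the characteristic polynomial, algebraic multiplicity of λ = 2 is 4. From dim ker(M − (2)·I) = 2, there are exactly 2 Jordan blocks for λ = 2.
Step 2 — from the minimal polynomial, the factor (x − 2)^3 tells us the largest block for λ = 2 has size 3.
Step 3 — with total size 4, 2 blocks, and largest block 3, the block sizes (in nonincreasing order) are [3, 1].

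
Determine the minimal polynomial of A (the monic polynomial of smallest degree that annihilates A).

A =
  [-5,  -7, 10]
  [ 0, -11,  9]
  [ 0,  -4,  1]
x^3 + 15*x^2 + 75*x + 125

The characteristic polynomial is χ_A(x) = (x + 5)^3, so the eigenvalues are known. The minimal polynomial is
  m_A(x) = Π_λ (x − λ)^{k_λ}
where k_λ is the size of the *largest* Jordan block for λ (equivalently, the smallest k with (A − λI)^k v = 0 for every generalised eigenvector v of λ).

  λ = -5: largest Jordan block has size 3, contributing (x + 5)^3

So m_A(x) = (x + 5)^3 = x^3 + 15*x^2 + 75*x + 125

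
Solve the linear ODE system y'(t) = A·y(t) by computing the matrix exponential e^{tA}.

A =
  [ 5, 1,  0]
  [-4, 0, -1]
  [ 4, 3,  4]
e^{tA} =
  [2*t*exp(3*t) + exp(3*t), -t^2*exp(3*t)/2 + t*exp(3*t), -t^2*exp(3*t)/2]
  [-4*t*exp(3*t), t^2*exp(3*t) - 3*t*exp(3*t) + exp(3*t), t^2*exp(3*t) - t*exp(3*t)]
  [4*t*exp(3*t), -t^2*exp(3*t) + 3*t*exp(3*t), -t^2*exp(3*t) + t*exp(3*t) + exp(3*t)]

Strategy: write A = P · J · P⁻¹ where J is a Jordan canonical form, so e^{tA} = P · e^{tJ} · P⁻¹, and e^{tJ} can be computed block-by-block.

A has Jordan form
J =
  [3, 1, 0]
  [0, 3, 1]
  [0, 0, 3]
(up to reordering of blocks).

Per-block formulas:
  For a 3×3 Jordan block J_3(3): exp(t · J_3(3)) = e^(3t)·(I + t·N + (t^2/2)·N^2), where N is the 3×3 nilpotent shift.

After assembling e^{tJ} and conjugating by P, we get:

e^{tA} =
  [2*t*exp(3*t) + exp(3*t), -t^2*exp(3*t)/2 + t*exp(3*t), -t^2*exp(3*t)/2]
  [-4*t*exp(3*t), t^2*exp(3*t) - 3*t*exp(3*t) + exp(3*t), t^2*exp(3*t) - t*exp(3*t)]
  [4*t*exp(3*t), -t^2*exp(3*t) + 3*t*exp(3*t), -t^2*exp(3*t) + t*exp(3*t) + exp(3*t)]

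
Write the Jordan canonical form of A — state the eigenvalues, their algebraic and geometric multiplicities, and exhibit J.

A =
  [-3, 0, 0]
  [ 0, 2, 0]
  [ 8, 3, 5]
J_1(-3) ⊕ J_1(2) ⊕ J_1(5)

The characteristic polynomial is
  det(x·I − A) = x^3 - 4*x^2 - 11*x + 30 = (x - 5)*(x - 2)*(x + 3)

Eigenvalues and multiplicities (the geometric multiplicity of λ is n − rank(A − λI), which equals the number of Jordan blocks for λ):
  λ = -3: algebraic multiplicity = 1, geometric multiplicity = 1
  λ = 2: algebraic multiplicity = 1, geometric multiplicity = 1
  λ = 5: algebraic multiplicity = 1, geometric multiplicity = 1

Determining the block sizes for each eigenvalue:
  λ = -3: one block (gm = 1), so the single block has size am = 1 → block sizes [1]
  λ = 2: one block (gm = 1), so the single block has size am = 1 → block sizes [1]
  λ = 5: one block (gm = 1), so the single block has size am = 1 → block sizes [1]

Assembling the blocks gives a Jordan form
J =
  [-3, 0, 0]
  [ 0, 2, 0]
  [ 0, 0, 5]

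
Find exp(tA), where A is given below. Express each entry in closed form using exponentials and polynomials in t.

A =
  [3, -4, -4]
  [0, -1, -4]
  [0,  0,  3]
e^{tA} =
  [exp(3*t), -exp(3*t) + exp(-t), -exp(3*t) + exp(-t)]
  [0, exp(-t), -exp(3*t) + exp(-t)]
  [0, 0, exp(3*t)]

Strategy: write A = P · J · P⁻¹ where J is a Jordan canonical form, so e^{tA} = P · e^{tJ} · P⁻¹, and e^{tJ} can be computed block-by-block.

A has Jordan form
J =
  [-1, 0, 0]
  [ 0, 3, 0]
  [ 0, 0, 3]
(up to reordering of blocks).

Per-block formulas:
  For a 1×1 block at λ = -1: exp(t · [-1]) = [e^(-1t)].
  For a 1×1 block at λ = 3: exp(t · [3]) = [e^(3t)].

After assembling e^{tJ} and conjugating by P, we get:

e^{tA} =
  [exp(3*t), -exp(3*t) + exp(-t), -exp(3*t) + exp(-t)]
  [0, exp(-t), -exp(3*t) + exp(-t)]
  [0, 0, exp(3*t)]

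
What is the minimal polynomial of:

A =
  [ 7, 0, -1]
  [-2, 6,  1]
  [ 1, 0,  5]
x^3 - 18*x^2 + 108*x - 216

The characteristic polynomial is χ_A(x) = (x - 6)^3, so the eigenvalues are known. The minimal polynomial is
  m_A(x) = Π_λ (x − λ)^{k_λ}
where k_λ is the size of the *largest* Jordan block for λ (equivalently, the smallest k with (A − λI)^k v = 0 for every generalised eigenvector v of λ).

  λ = 6: largest Jordan block has size 3, contributing (x − 6)^3

So m_A(x) = (x - 6)^3 = x^3 - 18*x^2 + 108*x - 216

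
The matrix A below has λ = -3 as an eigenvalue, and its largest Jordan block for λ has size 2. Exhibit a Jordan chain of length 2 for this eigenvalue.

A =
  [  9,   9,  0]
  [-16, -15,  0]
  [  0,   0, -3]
A Jordan chain for λ = -3 of length 2:
v_1 = (12, -16, 0)ᵀ
v_2 = (1, 0, 0)ᵀ

Let N = A − (-3)·I. We want v_2 with N^2 v_2 = 0 but N^1 v_2 ≠ 0; then v_{j-1} := N · v_j for j = 2, …, 2.

Pick v_2 = (1, 0, 0)ᵀ.
Then v_1 = N · v_2 = (12, -16, 0)ᵀ.

Sanity check: (A − (-3)·I) v_1 = (0, 0, 0)ᵀ = 0. ✓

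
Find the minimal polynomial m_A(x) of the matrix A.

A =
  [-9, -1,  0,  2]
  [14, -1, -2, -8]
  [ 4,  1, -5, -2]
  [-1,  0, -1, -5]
x^2 + 10*x + 25

The characteristic polynomial is χ_A(x) = (x + 5)^4, so the eigenvalues are known. The minimal polynomial is
  m_A(x) = Π_λ (x − λ)^{k_λ}
where k_λ is the size of the *largest* Jordan block for λ (equivalently, the smallest k with (A − λI)^k v = 0 for every generalised eigenvector v of λ).

  λ = -5: largest Jordan block has size 2, contributing (x + 5)^2

So m_A(x) = (x + 5)^2 = x^2 + 10*x + 25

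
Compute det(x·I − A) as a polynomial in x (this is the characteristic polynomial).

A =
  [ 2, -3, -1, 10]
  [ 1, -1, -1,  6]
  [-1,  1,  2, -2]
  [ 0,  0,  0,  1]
x^4 - 4*x^3 + 6*x^2 - 4*x + 1

Expanding det(x·I − A) (e.g. by cofactor expansion or by noting that A is similar to its Jordan form J, which has the same characteristic polynomial as A) gives
  χ_A(x) = x^4 - 4*x^3 + 6*x^2 - 4*x + 1
which factors as (x - 1)^4. The eigenvalues (with algebraic multiplicities) are λ = 1 with multiplicity 4.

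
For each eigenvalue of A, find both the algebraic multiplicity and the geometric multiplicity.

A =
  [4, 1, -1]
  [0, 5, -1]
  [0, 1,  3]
λ = 4: alg = 3, geom = 2

Step 1 — factor the characteristic polynomial to read off the algebraic multiplicities:
  χ_A(x) = (x - 4)^3

Step 2 — compute geometric multiplicities via the rank-nullity identity g(λ) = n − rank(A − λI):
  rank(A − (4)·I) = 1, so dim ker(A − (4)·I) = n − 1 = 2

Summary:
  λ = 4: algebraic multiplicity = 3, geometric multiplicity = 2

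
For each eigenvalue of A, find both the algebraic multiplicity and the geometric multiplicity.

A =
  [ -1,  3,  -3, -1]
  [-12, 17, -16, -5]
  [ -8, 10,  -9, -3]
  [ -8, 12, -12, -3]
λ = 1: alg = 4, geom = 2

Step 1 — factor the characteristic polynomial to read off the algebraic multiplicities:
  χ_A(x) = (x - 1)^4

Step 2 — compute geometric multiplicities via the rank-nullity identity g(λ) = n − rank(A − λI):
  rank(A − (1)·I) = 2, so dim ker(A − (1)·I) = n − 2 = 2

Summary:
  λ = 1: algebraic multiplicity = 4, geometric multiplicity = 2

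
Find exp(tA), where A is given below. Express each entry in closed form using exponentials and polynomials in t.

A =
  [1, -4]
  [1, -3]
e^{tA} =
  [2*t*exp(-t) + exp(-t), -4*t*exp(-t)]
  [t*exp(-t), -2*t*exp(-t) + exp(-t)]

Strategy: write A = P · J · P⁻¹ where J is a Jordan canonical form, so e^{tA} = P · e^{tJ} · P⁻¹, and e^{tJ} can be computed block-by-block.

A has Jordan form
J =
  [-1,  1]
  [ 0, -1]
(up to reordering of blocks).

Per-block formulas:
  For a 2×2 Jordan block J_2(-1): exp(t · J_2(-1)) = e^(-1t)·(I + t·N), where N is the 2×2 nilpotent shift.

After assembling e^{tJ} and conjugating by P, we get:

e^{tA} =
  [2*t*exp(-t) + exp(-t), -4*t*exp(-t)]
  [t*exp(-t), -2*t*exp(-t) + exp(-t)]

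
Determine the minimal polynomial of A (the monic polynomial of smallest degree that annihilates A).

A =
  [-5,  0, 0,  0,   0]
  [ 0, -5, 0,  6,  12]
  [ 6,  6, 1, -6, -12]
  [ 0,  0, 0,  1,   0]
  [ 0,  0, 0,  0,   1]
x^2 + 4*x - 5

The characteristic polynomial is χ_A(x) = (x - 1)^3*(x + 5)^2, so the eigenvalues are known. The minimal polynomial is
  m_A(x) = Π_λ (x − λ)^{k_λ}
where k_λ is the size of the *largest* Jordan block for λ (equivalently, the smallest k with (A − λI)^k v = 0 for every generalised eigenvector v of λ).

  λ = -5: largest Jordan block has size 1, contributing (x + 5)
  λ = 1: largest Jordan block has size 1, contributing (x − 1)

So m_A(x) = (x - 1)*(x + 5) = x^2 + 4*x - 5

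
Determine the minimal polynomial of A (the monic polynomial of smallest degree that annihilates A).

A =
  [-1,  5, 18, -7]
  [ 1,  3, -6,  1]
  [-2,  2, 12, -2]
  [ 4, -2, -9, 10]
x^3 - 18*x^2 + 108*x - 216

The characteristic polynomial is χ_A(x) = (x - 6)^4, so the eigenvalues are known. The minimal polynomial is
  m_A(x) = Π_λ (x − λ)^{k_λ}
where k_λ is the size of the *largest* Jordan block for λ (equivalently, the smallest k with (A − λI)^k v = 0 for every generalised eigenvector v of λ).

  λ = 6: largest Jordan block has size 3, contributing (x − 6)^3

So m_A(x) = (x - 6)^3 = x^3 - 18*x^2 + 108*x - 216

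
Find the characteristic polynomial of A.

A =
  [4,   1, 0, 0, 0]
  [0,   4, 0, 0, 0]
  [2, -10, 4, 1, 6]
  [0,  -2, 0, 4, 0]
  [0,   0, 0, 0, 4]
x^5 - 20*x^4 + 160*x^3 - 640*x^2 + 1280*x - 1024

Expanding det(x·I − A) (e.g. by cofactor expansion or by noting that A is similar to its Jordan form J, which has the same characteristic polynomial as A) gives
  χ_A(x) = x^5 - 20*x^4 + 160*x^3 - 640*x^2 + 1280*x - 1024
which factors as (x - 4)^5. The eigenvalues (with algebraic multiplicities) are λ = 4 with multiplicity 5.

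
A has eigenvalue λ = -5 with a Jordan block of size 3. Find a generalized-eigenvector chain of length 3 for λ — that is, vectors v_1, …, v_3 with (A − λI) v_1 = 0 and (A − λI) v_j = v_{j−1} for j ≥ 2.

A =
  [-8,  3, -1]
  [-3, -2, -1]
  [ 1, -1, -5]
A Jordan chain for λ = -5 of length 3:
v_1 = (-1, -1, 0)ᵀ
v_2 = (-3, -3, 1)ᵀ
v_3 = (1, 0, 0)ᵀ

Let N = A − (-5)·I. We want v_3 with N^3 v_3 = 0 but N^2 v_3 ≠ 0; then v_{j-1} := N · v_j for j = 3, …, 2.

Pick v_3 = (1, 0, 0)ᵀ.
Then v_2 = N · v_3 = (-3, -3, 1)ᵀ.
Then v_1 = N · v_2 = (-1, -1, 0)ᵀ.

Sanity check: (A − (-5)·I) v_1 = (0, 0, 0)ᵀ = 0. ✓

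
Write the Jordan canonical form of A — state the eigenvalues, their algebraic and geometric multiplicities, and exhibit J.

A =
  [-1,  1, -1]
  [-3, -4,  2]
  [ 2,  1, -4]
J_3(-3)

The characteristic polynomial is
  det(x·I − A) = x^3 + 9*x^2 + 27*x + 27 = (x + 3)^3

Eigenvalues and multiplicities (the geometric multiplicity of λ is n − rank(A − λI), which equals the number of Jordan blocks for λ):
  λ = -3: algebraic multiplicity = 3, geometric multiplicity = 1

Determining the block sizes for each eigenvalue:
  λ = -3: one block (gm = 1), so the single block has size am = 3 → block sizes [3]

Assembling the blocks gives a Jordan form
J =
  [-3,  1,  0]
  [ 0, -3,  1]
  [ 0,  0, -3]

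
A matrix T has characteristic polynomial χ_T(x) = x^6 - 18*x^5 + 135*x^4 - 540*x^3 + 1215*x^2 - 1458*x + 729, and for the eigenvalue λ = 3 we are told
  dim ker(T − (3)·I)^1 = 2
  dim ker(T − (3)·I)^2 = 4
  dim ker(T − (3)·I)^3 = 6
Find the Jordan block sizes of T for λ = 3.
Block sizes for λ = 3: [3, 3]

From the dimensions of kernels of powers, the number of Jordan blocks of size at least j is d_j − d_{j−1} where d_j = dim ker(N^j) (with d_0 = 0). Computing the differences gives [2, 2, 2].
The number of blocks of size exactly k is (#blocks of size ≥ k) − (#blocks of size ≥ k + 1), so the partition is: 2 block(s) of size 3.
In nonincreasing order the block sizes are [3, 3].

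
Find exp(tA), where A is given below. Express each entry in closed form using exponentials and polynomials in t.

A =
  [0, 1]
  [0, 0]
e^{tA} =
  [1, t]
  [0, 1]

Strategy: write A = P · J · P⁻¹ where J is a Jordan canonical form, so e^{tA} = P · e^{tJ} · P⁻¹, and e^{tJ} can be computed block-by-block.

A has Jordan form
J =
  [0, 1]
  [0, 0]
(up to reordering of blocks).

Per-block formulas:
  For a 2×2 Jordan block J_2(0): exp(t · J_2(0)) = e^(0t)·(I + t·N), where N is the 2×2 nilpotent shift.

After assembling e^{tJ} and conjugating by P, we get:

e^{tA} =
  [1, t]
  [0, 1]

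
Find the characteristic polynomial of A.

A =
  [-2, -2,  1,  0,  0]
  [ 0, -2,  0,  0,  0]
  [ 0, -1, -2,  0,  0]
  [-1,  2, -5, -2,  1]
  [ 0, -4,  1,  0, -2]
x^5 + 10*x^4 + 40*x^3 + 80*x^2 + 80*x + 32

Expanding det(x·I − A) (e.g. by cofactor expansion or by noting that A is similar to its Jordan form J, which has the same characteristic polynomial as A) gives
  χ_A(x) = x^5 + 10*x^4 + 40*x^3 + 80*x^2 + 80*x + 32
which factors as (x + 2)^5. The eigenvalues (with algebraic multiplicities) are λ = -2 with multiplicity 5.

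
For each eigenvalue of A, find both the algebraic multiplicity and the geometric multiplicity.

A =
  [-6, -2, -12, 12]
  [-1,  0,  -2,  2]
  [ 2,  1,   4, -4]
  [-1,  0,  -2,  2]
λ = 0: alg = 4, geom = 2

Step 1 — factor the characteristic polynomial to read off the algebraic multiplicities:
  χ_A(x) = x^4

Step 2 — compute geometric multiplicities via the rank-nullity identity g(λ) = n − rank(A − λI):
  rank(A − (0)·I) = 2, so dim ker(A − (0)·I) = n − 2 = 2

Summary:
  λ = 0: algebraic multiplicity = 4, geometric multiplicity = 2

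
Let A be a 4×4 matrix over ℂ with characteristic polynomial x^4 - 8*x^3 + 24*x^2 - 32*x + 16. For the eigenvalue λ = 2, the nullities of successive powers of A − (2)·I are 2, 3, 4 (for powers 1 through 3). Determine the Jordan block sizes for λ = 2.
Block sizes for λ = 2: [3, 1]

From the dimensions of kernels of powers, the number of Jordan blocks of size at least j is d_j − d_{j−1} where d_j = dim ker(N^j) (with d_0 = 0). Computing the differences gives [2, 1, 1].
The number of blocks of size exactly k is (#blocks of size ≥ k) − (#blocks of size ≥ k + 1), so the partition is: 1 block(s) of size 1, 1 block(s) of size 3.
In nonincreasing order the block sizes are [3, 1].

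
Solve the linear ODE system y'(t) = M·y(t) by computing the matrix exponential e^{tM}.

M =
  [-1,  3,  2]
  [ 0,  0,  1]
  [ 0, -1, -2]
e^{tM} =
  [exp(-t), t^2*exp(-t)/2 + 3*t*exp(-t), t^2*exp(-t)/2 + 2*t*exp(-t)]
  [0, t*exp(-t) + exp(-t), t*exp(-t)]
  [0, -t*exp(-t), -t*exp(-t) + exp(-t)]

Strategy: write M = P · J · P⁻¹ where J is a Jordan canonical form, so e^{tM} = P · e^{tJ} · P⁻¹, and e^{tJ} can be computed block-by-block.

M has Jordan form
J =
  [-1,  1,  0]
  [ 0, -1,  1]
  [ 0,  0, -1]
(up to reordering of blocks).

Per-block formulas:
  For a 3×3 Jordan block J_3(-1): exp(t · J_3(-1)) = e^(-1t)·(I + t·N + (t^2/2)·N^2), where N is the 3×3 nilpotent shift.

After assembling e^{tJ} and conjugating by P, we get:

e^{tM} =
  [exp(-t), t^2*exp(-t)/2 + 3*t*exp(-t), t^2*exp(-t)/2 + 2*t*exp(-t)]
  [0, t*exp(-t) + exp(-t), t*exp(-t)]
  [0, -t*exp(-t), -t*exp(-t) + exp(-t)]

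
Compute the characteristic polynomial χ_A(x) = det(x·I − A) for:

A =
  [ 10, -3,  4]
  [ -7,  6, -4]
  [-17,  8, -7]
x^3 - 9*x^2 + 27*x - 27

Expanding det(x·I − A) (e.g. by cofactor expansion or by noting that A is similar to its Jordan form J, which has the same characteristic polynomial as A) gives
  χ_A(x) = x^3 - 9*x^2 + 27*x - 27
which factors as (x - 3)^3. The eigenvalues (with algebraic multiplicities) are λ = 3 with multiplicity 3.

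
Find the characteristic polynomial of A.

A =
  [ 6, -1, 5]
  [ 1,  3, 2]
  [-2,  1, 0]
x^3 - 9*x^2 + 27*x - 27

Expanding det(x·I − A) (e.g. by cofactor expansion or by noting that A is similar to its Jordan form J, which has the same characteristic polynomial as A) gives
  χ_A(x) = x^3 - 9*x^2 + 27*x - 27
which factors as (x - 3)^3. The eigenvalues (with algebraic multiplicities) are λ = 3 with multiplicity 3.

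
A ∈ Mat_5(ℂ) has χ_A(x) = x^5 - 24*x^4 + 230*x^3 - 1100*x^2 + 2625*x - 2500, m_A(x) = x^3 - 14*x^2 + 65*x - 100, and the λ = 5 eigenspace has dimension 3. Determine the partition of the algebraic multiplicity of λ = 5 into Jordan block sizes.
Block sizes for λ = 5: [2, 1, 1]

Step 1 — from the characteristic polynomial, algebraic multiplicity of λ = 5 is 4. From dim ker(A − (5)·I) = 3, there are exactly 3 Jordan blocks for λ = 5.
Step 2 — from the minimal polynomial, the factor (x − 5)^2 tells us the largest block for λ = 5 has size 2.
Step 3 — with total size 4, 3 blocks, and largest block 2, the block sizes (in nonincreasing order) are [2, 1, 1].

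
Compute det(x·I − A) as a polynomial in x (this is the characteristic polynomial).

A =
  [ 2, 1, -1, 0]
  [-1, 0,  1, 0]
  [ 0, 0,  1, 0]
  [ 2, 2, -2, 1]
x^4 - 4*x^3 + 6*x^2 - 4*x + 1

Expanding det(x·I − A) (e.g. by cofactor expansion or by noting that A is similar to its Jordan form J, which has the same characteristic polynomial as A) gives
  χ_A(x) = x^4 - 4*x^3 + 6*x^2 - 4*x + 1
which factors as (x - 1)^4. The eigenvalues (with algebraic multiplicities) are λ = 1 with multiplicity 4.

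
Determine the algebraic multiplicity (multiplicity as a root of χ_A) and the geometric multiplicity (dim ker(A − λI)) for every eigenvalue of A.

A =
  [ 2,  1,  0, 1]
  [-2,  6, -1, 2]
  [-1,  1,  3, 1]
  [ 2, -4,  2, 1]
λ = 3: alg = 4, geom = 2

Step 1 — factor the characteristic polynomial to read off the algebraic multiplicities:
  χ_A(x) = (x - 3)^4

Step 2 — compute geometric multiplicities via the rank-nullity identity g(λ) = n − rank(A − λI):
  rank(A − (3)·I) = 2, so dim ker(A − (3)·I) = n − 2 = 2

Summary:
  λ = 3: algebraic multiplicity = 4, geometric multiplicity = 2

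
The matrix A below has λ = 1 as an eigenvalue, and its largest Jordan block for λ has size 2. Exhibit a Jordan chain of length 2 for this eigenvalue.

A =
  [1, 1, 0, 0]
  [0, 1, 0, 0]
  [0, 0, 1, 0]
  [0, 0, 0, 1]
A Jordan chain for λ = 1 of length 2:
v_1 = (1, 0, 0, 0)ᵀ
v_2 = (0, 1, 0, 0)ᵀ

Let N = A − (1)·I. We want v_2 with N^2 v_2 = 0 but N^1 v_2 ≠ 0; then v_{j-1} := N · v_j for j = 2, …, 2.

Pick v_2 = (0, 1, 0, 0)ᵀ.
Then v_1 = N · v_2 = (1, 0, 0, 0)ᵀ.

Sanity check: (A − (1)·I) v_1 = (0, 0, 0, 0)ᵀ = 0. ✓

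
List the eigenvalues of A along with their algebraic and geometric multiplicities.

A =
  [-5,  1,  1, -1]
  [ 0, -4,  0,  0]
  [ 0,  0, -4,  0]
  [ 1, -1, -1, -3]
λ = -4: alg = 4, geom = 3

Step 1 — factor the characteristic polynomial to read off the algebraic multiplicities:
  χ_A(x) = (x + 4)^4

Step 2 — compute geometric multiplicities via the rank-nullity identity g(λ) = n − rank(A − λI):
  rank(A − (-4)·I) = 1, so dim ker(A − (-4)·I) = n − 1 = 3

Summary:
  λ = -4: algebraic multiplicity = 4, geometric multiplicity = 3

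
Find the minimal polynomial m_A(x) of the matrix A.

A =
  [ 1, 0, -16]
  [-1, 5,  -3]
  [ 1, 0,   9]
x^3 - 15*x^2 + 75*x - 125

The characteristic polynomial is χ_A(x) = (x - 5)^3, so the eigenvalues are known. The minimal polynomial is
  m_A(x) = Π_λ (x − λ)^{k_λ}
where k_λ is the size of the *largest* Jordan block for λ (equivalently, the smallest k with (A − λI)^k v = 0 for every generalised eigenvector v of λ).

  λ = 5: largest Jordan block has size 3, contributing (x − 5)^3

So m_A(x) = (x - 5)^3 = x^3 - 15*x^2 + 75*x - 125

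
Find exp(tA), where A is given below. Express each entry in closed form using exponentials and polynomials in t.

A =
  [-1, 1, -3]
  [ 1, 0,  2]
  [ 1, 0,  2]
e^{tA} =
  [2 - exp(t), 2*t - exp(t) + 1, -2*t - exp(t) + 1]
  [exp(t) - 1, -t + exp(t), t + exp(t) - 1]
  [exp(t) - 1, -t + exp(t) - 1, t + exp(t)]

Strategy: write A = P · J · P⁻¹ where J is a Jordan canonical form, so e^{tA} = P · e^{tJ} · P⁻¹, and e^{tJ} can be computed block-by-block.

A has Jordan form
J =
  [0, 1, 0]
  [0, 0, 0]
  [0, 0, 1]
(up to reordering of blocks).

Per-block formulas:
  For a 1×1 block at λ = 1: exp(t · [1]) = [e^(1t)].
  For a 2×2 Jordan block J_2(0): exp(t · J_2(0)) = e^(0t)·(I + t·N), where N is the 2×2 nilpotent shift.

After assembling e^{tJ} and conjugating by P, we get:

e^{tA} =
  [2 - exp(t), 2*t - exp(t) + 1, -2*t - exp(t) + 1]
  [exp(t) - 1, -t + exp(t), t + exp(t) - 1]
  [exp(t) - 1, -t + exp(t) - 1, t + exp(t)]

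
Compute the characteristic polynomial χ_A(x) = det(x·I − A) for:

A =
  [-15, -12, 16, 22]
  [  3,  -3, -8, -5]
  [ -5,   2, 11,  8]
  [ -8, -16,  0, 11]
x^4 - 4*x^3 - 2*x^2 + 12*x + 9

Expanding det(x·I − A) (e.g. by cofactor expansion or by noting that A is similar to its Jordan form J, which has the same characteristic polynomial as A) gives
  χ_A(x) = x^4 - 4*x^3 - 2*x^2 + 12*x + 9
which factors as (x - 3)^2*(x + 1)^2. The eigenvalues (with algebraic multiplicities) are λ = -1 with multiplicity 2, λ = 3 with multiplicity 2.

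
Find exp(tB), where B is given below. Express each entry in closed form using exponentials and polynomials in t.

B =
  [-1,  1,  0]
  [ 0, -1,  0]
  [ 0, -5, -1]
e^{tB} =
  [exp(-t), t*exp(-t), 0]
  [0, exp(-t), 0]
  [0, -5*t*exp(-t), exp(-t)]

Strategy: write B = P · J · P⁻¹ where J is a Jordan canonical form, so e^{tB} = P · e^{tJ} · P⁻¹, and e^{tJ} can be computed block-by-block.

B has Jordan form
J =
  [-1,  1,  0]
  [ 0, -1,  0]
  [ 0,  0, -1]
(up to reordering of blocks).

Per-block formulas:
  For a 2×2 Jordan block J_2(-1): exp(t · J_2(-1)) = e^(-1t)·(I + t·N), where N is the 2×2 nilpotent shift.
  For a 1×1 block at λ = -1: exp(t · [-1]) = [e^(-1t)].

After assembling e^{tJ} and conjugating by P, we get:

e^{tB} =
  [exp(-t), t*exp(-t), 0]
  [0, exp(-t), 0]
  [0, -5*t*exp(-t), exp(-t)]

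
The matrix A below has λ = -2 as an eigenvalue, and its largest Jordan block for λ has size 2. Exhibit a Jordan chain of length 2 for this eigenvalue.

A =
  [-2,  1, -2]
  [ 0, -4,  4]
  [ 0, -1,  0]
A Jordan chain for λ = -2 of length 2:
v_1 = (1, -2, -1)ᵀ
v_2 = (0, 1, 0)ᵀ

Let N = A − (-2)·I. We want v_2 with N^2 v_2 = 0 but N^1 v_2 ≠ 0; then v_{j-1} := N · v_j for j = 2, …, 2.

Pick v_2 = (0, 1, 0)ᵀ.
Then v_1 = N · v_2 = (1, -2, -1)ᵀ.

Sanity check: (A − (-2)·I) v_1 = (0, 0, 0)ᵀ = 0. ✓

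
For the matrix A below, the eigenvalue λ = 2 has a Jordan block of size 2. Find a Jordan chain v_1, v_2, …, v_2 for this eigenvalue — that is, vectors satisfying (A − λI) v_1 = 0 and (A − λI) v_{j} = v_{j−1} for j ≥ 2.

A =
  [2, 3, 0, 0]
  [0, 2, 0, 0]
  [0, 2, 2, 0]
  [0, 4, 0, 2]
A Jordan chain for λ = 2 of length 2:
v_1 = (3, 0, 2, 4)ᵀ
v_2 = (0, 1, 0, 0)ᵀ

Let N = A − (2)·I. We want v_2 with N^2 v_2 = 0 but N^1 v_2 ≠ 0; then v_{j-1} := N · v_j for j = 2, …, 2.

Pick v_2 = (0, 1, 0, 0)ᵀ.
Then v_1 = N · v_2 = (3, 0, 2, 4)ᵀ.

Sanity check: (A − (2)·I) v_1 = (0, 0, 0, 0)ᵀ = 0. ✓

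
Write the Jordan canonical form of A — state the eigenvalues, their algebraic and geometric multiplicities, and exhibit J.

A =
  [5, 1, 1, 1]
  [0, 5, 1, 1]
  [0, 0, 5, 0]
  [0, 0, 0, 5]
J_3(5) ⊕ J_1(5)

The characteristic polynomial is
  det(x·I − A) = x^4 - 20*x^3 + 150*x^2 - 500*x + 625 = (x - 5)^4

Eigenvalues and multiplicities (the geometric multiplicity of λ is n − rank(A − λI), which equals the number of Jordan blocks for λ):
  λ = 5: algebraic multiplicity = 4, geometric multiplicity = 2

Determining the block sizes for each eigenvalue:
  λ = 5: with am = 4 and gm = 2, the partition is not yet determined (e.g. several partitions of 4 into 2 parts exist). Let N = A − (5)·I. Computing rank(N^1) = 2, rank(N^2) = 1, rank(N^3) = 0; the number of blocks of size ≥ j is rank(N^{j−1}) − rank(N^j), giving [2, 1, 1]. So we have 1 block(s) of size 3, 1 block(s) of size 1 → block sizes [3, 1]

Assembling the blocks gives a Jordan form
J =
  [5, 1, 0, 0]
  [0, 5, 1, 0]
  [0, 0, 5, 0]
  [0, 0, 0, 5]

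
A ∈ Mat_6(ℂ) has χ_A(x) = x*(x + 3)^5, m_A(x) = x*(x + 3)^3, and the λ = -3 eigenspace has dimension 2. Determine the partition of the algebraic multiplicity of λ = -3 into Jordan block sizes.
Block sizes for λ = -3: [3, 2]

Step 1 — from the characteristic polynomial, algebraic multiplicity of λ = -3 is 5. From dim ker(A − (-3)·I) = 2, there are exactly 2 Jordan blocks for λ = -3.
Step 2 — from the minimal polynomial, the factor (x + 3)^3 tells us the largest block for λ = -3 has size 3.
Step 3 — with total size 5, 2 blocks, and largest block 3, the block sizes (in nonincreasing order) are [3, 2].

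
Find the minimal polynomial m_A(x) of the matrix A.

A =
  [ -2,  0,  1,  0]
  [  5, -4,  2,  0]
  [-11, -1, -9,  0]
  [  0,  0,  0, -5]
x^3 + 15*x^2 + 75*x + 125

The characteristic polynomial is χ_A(x) = (x + 5)^4, so the eigenvalues are known. The minimal polynomial is
  m_A(x) = Π_λ (x − λ)^{k_λ}
where k_λ is the size of the *largest* Jordan block for λ (equivalently, the smallest k with (A − λI)^k v = 0 for every generalised eigenvector v of λ).

  λ = -5: largest Jordan block has size 3, contributing (x + 5)^3

So m_A(x) = (x + 5)^3 = x^3 + 15*x^2 + 75*x + 125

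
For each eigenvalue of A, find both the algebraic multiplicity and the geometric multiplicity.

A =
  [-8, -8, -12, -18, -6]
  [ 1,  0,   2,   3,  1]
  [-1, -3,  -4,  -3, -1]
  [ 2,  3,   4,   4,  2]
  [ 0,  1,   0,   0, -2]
λ = -2: alg = 5, geom = 3

Step 1 — factor the characteristic polynomial to read off the algebraic multiplicities:
  χ_A(x) = (x + 2)^5

Step 2 — compute geometric multiplicities via the rank-nullity identity g(λ) = n − rank(A − λI):
  rank(A − (-2)·I) = 2, so dim ker(A − (-2)·I) = n − 2 = 3

Summary:
  λ = -2: algebraic multiplicity = 5, geometric multiplicity = 3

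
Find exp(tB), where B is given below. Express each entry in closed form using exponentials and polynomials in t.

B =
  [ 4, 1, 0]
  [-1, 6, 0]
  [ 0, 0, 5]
e^{tB} =
  [-t*exp(5*t) + exp(5*t), t*exp(5*t), 0]
  [-t*exp(5*t), t*exp(5*t) + exp(5*t), 0]
  [0, 0, exp(5*t)]

Strategy: write B = P · J · P⁻¹ where J is a Jordan canonical form, so e^{tB} = P · e^{tJ} · P⁻¹, and e^{tJ} can be computed block-by-block.

B has Jordan form
J =
  [5, 1, 0]
  [0, 5, 0]
  [0, 0, 5]
(up to reordering of blocks).

Per-block formulas:
  For a 2×2 Jordan block J_2(5): exp(t · J_2(5)) = e^(5t)·(I + t·N), where N is the 2×2 nilpotent shift.
  For a 1×1 block at λ = 5: exp(t · [5]) = [e^(5t)].

After assembling e^{tJ} and conjugating by P, we get:

e^{tB} =
  [-t*exp(5*t) + exp(5*t), t*exp(5*t), 0]
  [-t*exp(5*t), t*exp(5*t) + exp(5*t), 0]
  [0, 0, exp(5*t)]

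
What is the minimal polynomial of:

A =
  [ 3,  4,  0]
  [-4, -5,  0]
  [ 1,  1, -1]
x^2 + 2*x + 1

The characteristic polynomial is χ_A(x) = (x + 1)^3, so the eigenvalues are known. The minimal polynomial is
  m_A(x) = Π_λ (x − λ)^{k_λ}
where k_λ is the size of the *largest* Jordan block for λ (equivalently, the smallest k with (A − λI)^k v = 0 for every generalised eigenvector v of λ).

  λ = -1: largest Jordan block has size 2, contributing (x + 1)^2

So m_A(x) = (x + 1)^2 = x^2 + 2*x + 1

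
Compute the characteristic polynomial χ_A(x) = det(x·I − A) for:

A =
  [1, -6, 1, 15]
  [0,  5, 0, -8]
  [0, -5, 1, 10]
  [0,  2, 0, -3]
x^4 - 4*x^3 + 6*x^2 - 4*x + 1

Expanding det(x·I − A) (e.g. by cofactor expansion or by noting that A is similar to its Jordan form J, which has the same characteristic polynomial as A) gives
  χ_A(x) = x^4 - 4*x^3 + 6*x^2 - 4*x + 1
which factors as (x - 1)^4. The eigenvalues (with algebraic multiplicities) are λ = 1 with multiplicity 4.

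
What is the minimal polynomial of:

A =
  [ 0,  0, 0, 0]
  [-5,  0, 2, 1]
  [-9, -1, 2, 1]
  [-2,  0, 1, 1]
x^4 - 3*x^3 + 3*x^2 - x

The characteristic polynomial is χ_A(x) = x*(x - 1)^3, so the eigenvalues are known. The minimal polynomial is
  m_A(x) = Π_λ (x − λ)^{k_λ}
where k_λ is the size of the *largest* Jordan block for λ (equivalently, the smallest k with (A − λI)^k v = 0 for every generalised eigenvector v of λ).

  λ = 0: largest Jordan block has size 1, contributing (x − 0)
  λ = 1: largest Jordan block has size 3, contributing (x − 1)^3

So m_A(x) = x*(x - 1)^3 = x^4 - 3*x^3 + 3*x^2 - x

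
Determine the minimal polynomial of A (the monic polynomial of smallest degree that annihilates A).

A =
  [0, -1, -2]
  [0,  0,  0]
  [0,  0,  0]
x^2

The characteristic polynomial is χ_A(x) = x^3, so the eigenvalues are known. The minimal polynomial is
  m_A(x) = Π_λ (x − λ)^{k_λ}
where k_λ is the size of the *largest* Jordan block for λ (equivalently, the smallest k with (A − λI)^k v = 0 for every generalised eigenvector v of λ).

  λ = 0: largest Jordan block has size 2, contributing (x − 0)^2

So m_A(x) = x^2 = x^2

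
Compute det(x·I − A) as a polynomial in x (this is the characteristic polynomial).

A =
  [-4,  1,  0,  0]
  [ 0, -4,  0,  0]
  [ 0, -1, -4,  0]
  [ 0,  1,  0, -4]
x^4 + 16*x^3 + 96*x^2 + 256*x + 256

Expanding det(x·I − A) (e.g. by cofactor expansion or by noting that A is similar to its Jordan form J, which has the same characteristic polynomial as A) gives
  χ_A(x) = x^4 + 16*x^3 + 96*x^2 + 256*x + 256
which factors as (x + 4)^4. The eigenvalues (with algebraic multiplicities) are λ = -4 with multiplicity 4.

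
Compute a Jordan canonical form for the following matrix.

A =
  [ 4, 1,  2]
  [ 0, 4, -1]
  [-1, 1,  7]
J_3(5)

The characteristic polynomial is
  det(x·I − A) = x^3 - 15*x^2 + 75*x - 125 = (x - 5)^3

Eigenvalues and multiplicities (the geometric multiplicity of λ is n − rank(A − λI), which equals the number of Jordan blocks for λ):
  λ = 5: algebraic multiplicity = 3, geometric multiplicity = 1

Determining the block sizes for each eigenvalue:
  λ = 5: one block (gm = 1), so the single block has size am = 3 → block sizes [3]

Assembling the blocks gives a Jordan form
J =
  [5, 1, 0]
  [0, 5, 1]
  [0, 0, 5]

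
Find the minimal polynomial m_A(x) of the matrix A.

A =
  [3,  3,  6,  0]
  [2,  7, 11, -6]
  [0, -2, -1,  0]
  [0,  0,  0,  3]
x^3 - 9*x^2 + 27*x - 27

The characteristic polynomial is χ_A(x) = (x - 3)^4, so the eigenvalues are known. The minimal polynomial is
  m_A(x) = Π_λ (x − λ)^{k_λ}
where k_λ is the size of the *largest* Jordan block for λ (equivalently, the smallest k with (A − λI)^k v = 0 for every generalised eigenvector v of λ).

  λ = 3: largest Jordan block has size 3, contributing (x − 3)^3

So m_A(x) = (x - 3)^3 = x^3 - 9*x^2 + 27*x - 27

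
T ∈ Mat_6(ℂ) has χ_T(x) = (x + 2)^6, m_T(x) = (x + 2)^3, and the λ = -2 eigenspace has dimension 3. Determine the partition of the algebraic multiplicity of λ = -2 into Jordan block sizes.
Block sizes for λ = -2: [3, 2, 1]

Step 1 — from the characteristic polynomial, algebraic multiplicity of λ = -2 is 6. From dim ker(T − (-2)·I) = 3, there are exactly 3 Jordan blocks for λ = -2.
Step 2 — from the minimal polynomial, the factor (x + 2)^3 tells us the largest block for λ = -2 has size 3.
Step 3 — with total size 6, 3 blocks, and largest block 3, the block sizes (in nonincreasing order) are [3, 2, 1].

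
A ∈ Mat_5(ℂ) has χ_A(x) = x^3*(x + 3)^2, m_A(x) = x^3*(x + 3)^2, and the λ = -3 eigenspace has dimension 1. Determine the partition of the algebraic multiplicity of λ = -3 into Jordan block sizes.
Block sizes for λ = -3: [2]

Step 1 — from the characteristic polynomial, algebraic multiplicity of λ = -3 is 2. From dim ker(A − (-3)·I) = 1, there are exactly 1 Jordan blocks for λ = -3.
Step 2 — from the minimal polynomial, the factor (x + 3)^2 tells us the largest block for λ = -3 has size 2.
Step 3 — with total size 2, 1 blocks, and largest block 2, the block sizes (in nonincreasing order) are [2].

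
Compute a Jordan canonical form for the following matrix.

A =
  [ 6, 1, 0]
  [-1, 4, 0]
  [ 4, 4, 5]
J_2(5) ⊕ J_1(5)

The characteristic polynomial is
  det(x·I − A) = x^3 - 15*x^2 + 75*x - 125 = (x - 5)^3

Eigenvalues and multiplicities (the geometric multiplicity of λ is n − rank(A − λI), which equals the number of Jordan blocks for λ):
  λ = 5: algebraic multiplicity = 3, geometric multiplicity = 2

Determining the block sizes for each eigenvalue:
  λ = 5: 2 blocks summing to 3 forces exactly one block of size 2 and the rest size 1 → block sizes [2, 1]

Assembling the blocks gives a Jordan form
J =
  [5, 1, 0]
  [0, 5, 0]
  [0, 0, 5]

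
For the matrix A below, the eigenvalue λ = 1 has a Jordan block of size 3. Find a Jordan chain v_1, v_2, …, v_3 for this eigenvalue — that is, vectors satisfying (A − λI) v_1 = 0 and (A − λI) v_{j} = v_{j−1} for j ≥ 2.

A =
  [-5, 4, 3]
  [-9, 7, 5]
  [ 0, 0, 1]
A Jordan chain for λ = 1 of length 3:
v_1 = (2, 3, 0)ᵀ
v_2 = (3, 5, 0)ᵀ
v_3 = (0, 0, 1)ᵀ

Let N = A − (1)·I. We want v_3 with N^3 v_3 = 0 but N^2 v_3 ≠ 0; then v_{j-1} := N · v_j for j = 3, …, 2.

Pick v_3 = (0, 0, 1)ᵀ.
Then v_2 = N · v_3 = (3, 5, 0)ᵀ.
Then v_1 = N · v_2 = (2, 3, 0)ᵀ.

Sanity check: (A − (1)·I) v_1 = (0, 0, 0)ᵀ = 0. ✓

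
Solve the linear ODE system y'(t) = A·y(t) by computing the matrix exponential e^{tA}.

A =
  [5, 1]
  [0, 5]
e^{tA} =
  [exp(5*t), t*exp(5*t)]
  [0, exp(5*t)]

Strategy: write A = P · J · P⁻¹ where J is a Jordan canonical form, so e^{tA} = P · e^{tJ} · P⁻¹, and e^{tJ} can be computed block-by-block.

A has Jordan form
J =
  [5, 1]
  [0, 5]
(up to reordering of blocks).

Per-block formulas:
  For a 2×2 Jordan block J_2(5): exp(t · J_2(5)) = e^(5t)·(I + t·N), where N is the 2×2 nilpotent shift.

After assembling e^{tJ} and conjugating by P, we get:

e^{tA} =
  [exp(5*t), t*exp(5*t)]
  [0, exp(5*t)]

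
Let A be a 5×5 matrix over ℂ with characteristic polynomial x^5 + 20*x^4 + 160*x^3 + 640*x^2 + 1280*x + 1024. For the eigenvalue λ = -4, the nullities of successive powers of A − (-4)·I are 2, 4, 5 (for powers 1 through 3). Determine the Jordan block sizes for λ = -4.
Block sizes for λ = -4: [3, 2]

From the dimensions of kernels of powers, the number of Jordan blocks of size at least j is d_j − d_{j−1} where d_j = dim ker(N^j) (with d_0 = 0). Computing the differences gives [2, 2, 1].
The number of blocks of size exactly k is (#blocks of size ≥ k) − (#blocks of size ≥ k + 1), so the partition is: 1 block(s) of size 2, 1 block(s) of size 3.
In nonincreasing order the block sizes are [3, 2].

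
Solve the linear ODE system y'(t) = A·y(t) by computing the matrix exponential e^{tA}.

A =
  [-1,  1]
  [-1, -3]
e^{tA} =
  [t*exp(-2*t) + exp(-2*t), t*exp(-2*t)]
  [-t*exp(-2*t), -t*exp(-2*t) + exp(-2*t)]

Strategy: write A = P · J · P⁻¹ where J is a Jordan canonical form, so e^{tA} = P · e^{tJ} · P⁻¹, and e^{tJ} can be computed block-by-block.

A has Jordan form
J =
  [-2,  1]
  [ 0, -2]
(up to reordering of blocks).

Per-block formulas:
  For a 2×2 Jordan block J_2(-2): exp(t · J_2(-2)) = e^(-2t)·(I + t·N), where N is the 2×2 nilpotent shift.

After assembling e^{tJ} and conjugating by P, we get:

e^{tA} =
  [t*exp(-2*t) + exp(-2*t), t*exp(-2*t)]
  [-t*exp(-2*t), -t*exp(-2*t) + exp(-2*t)]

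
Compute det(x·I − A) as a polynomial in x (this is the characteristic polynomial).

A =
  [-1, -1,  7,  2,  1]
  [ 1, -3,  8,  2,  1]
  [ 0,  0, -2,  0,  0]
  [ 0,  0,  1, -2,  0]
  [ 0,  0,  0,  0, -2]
x^5 + 10*x^4 + 40*x^3 + 80*x^2 + 80*x + 32

Expanding det(x·I − A) (e.g. by cofactor expansion or by noting that A is similar to its Jordan form J, which has the same characteristic polynomial as A) gives
  χ_A(x) = x^5 + 10*x^4 + 40*x^3 + 80*x^2 + 80*x + 32
which factors as (x + 2)^5. The eigenvalues (with algebraic multiplicities) are λ = -2 with multiplicity 5.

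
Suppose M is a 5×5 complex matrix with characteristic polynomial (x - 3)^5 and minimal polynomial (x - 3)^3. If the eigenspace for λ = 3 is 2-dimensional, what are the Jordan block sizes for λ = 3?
Block sizes for λ = 3: [3, 2]

Step 1 — from the characteristic polynomial, algebraic multiplicity of λ = 3 is 5. From dim ker(M − (3)·I) = 2, there are exactly 2 Jordan blocks for λ = 3.
Step 2 — from the minimal polynomial, the factor (x − 3)^3 tells us the largest block for λ = 3 has size 3.
Step 3 — with total size 5, 2 blocks, and largest block 3, the block sizes (in nonincreasing order) are [3, 2].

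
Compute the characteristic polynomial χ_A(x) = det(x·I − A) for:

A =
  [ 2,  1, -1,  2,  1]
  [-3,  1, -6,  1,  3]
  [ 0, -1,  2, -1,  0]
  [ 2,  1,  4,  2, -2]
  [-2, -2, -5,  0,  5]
x^5 - 12*x^4 + 57*x^3 - 134*x^2 + 156*x - 72

Expanding det(x·I − A) (e.g. by cofactor expansion or by noting that A is similar to its Jordan form J, which has the same characteristic polynomial as A) gives
  χ_A(x) = x^5 - 12*x^4 + 57*x^3 - 134*x^2 + 156*x - 72
which factors as (x - 3)^2*(x - 2)^3. The eigenvalues (with algebraic multiplicities) are λ = 2 with multiplicity 3, λ = 3 with multiplicity 2.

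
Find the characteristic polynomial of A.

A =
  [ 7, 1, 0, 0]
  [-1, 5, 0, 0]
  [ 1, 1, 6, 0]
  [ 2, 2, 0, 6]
x^4 - 24*x^3 + 216*x^2 - 864*x + 1296

Expanding det(x·I − A) (e.g. by cofactor expansion or by noting that A is similar to its Jordan form J, which has the same characteristic polynomial as A) gives
  χ_A(x) = x^4 - 24*x^3 + 216*x^2 - 864*x + 1296
which factors as (x - 6)^4. The eigenvalues (with algebraic multiplicities) are λ = 6 with multiplicity 4.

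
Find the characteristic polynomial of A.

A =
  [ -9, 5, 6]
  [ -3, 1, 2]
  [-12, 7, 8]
x^3

Expanding det(x·I − A) (e.g. by cofactor expansion or by noting that A is similar to its Jordan form J, which has the same characteristic polynomial as A) gives
  χ_A(x) = x^3
which factors as x^3. The eigenvalues (with algebraic multiplicities) are λ = 0 with multiplicity 3.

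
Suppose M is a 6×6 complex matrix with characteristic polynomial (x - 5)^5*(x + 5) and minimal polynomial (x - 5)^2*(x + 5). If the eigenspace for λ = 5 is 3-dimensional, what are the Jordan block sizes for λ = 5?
Block sizes for λ = 5: [2, 2, 1]

Step 1 — from the characteristic polynomial, algebraic multiplicity of λ = 5 is 5. From dim ker(M − (5)·I) = 3, there are exactly 3 Jordan blocks for λ = 5.
Step 2 — from the minimal polynomial, the factor (x − 5)^2 tells us the largest block for λ = 5 has size 2.
Step 3 — with total size 5, 3 blocks, and largest block 2, the block sizes (in nonincreasing order) are [2, 2, 1].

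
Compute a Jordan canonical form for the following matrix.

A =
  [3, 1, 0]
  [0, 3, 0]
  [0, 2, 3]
J_2(3) ⊕ J_1(3)

The characteristic polynomial is
  det(x·I − A) = x^3 - 9*x^2 + 27*x - 27 = (x - 3)^3

Eigenvalues and multiplicities (the geometric multiplicity of λ is n − rank(A − λI), which equals the number of Jordan blocks for λ):
  λ = 3: algebraic multiplicity = 3, geometric multiplicity = 2

Determining the block sizes for each eigenvalue:
  λ = 3: 2 blocks summing to 3 forces exactly one block of size 2 and the rest size 1 → block sizes [2, 1]

Assembling the blocks gives a Jordan form
J =
  [3, 1, 0]
  [0, 3, 0]
  [0, 0, 3]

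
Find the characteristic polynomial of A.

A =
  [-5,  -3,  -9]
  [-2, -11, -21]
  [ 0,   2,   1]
x^3 + 15*x^2 + 75*x + 125

Expanding det(x·I − A) (e.g. by cofactor expansion or by noting that A is similar to its Jordan form J, which has the same characteristic polynomial as A) gives
  χ_A(x) = x^3 + 15*x^2 + 75*x + 125
which factors as (x + 5)^3. The eigenvalues (with algebraic multiplicities) are λ = -5 with multiplicity 3.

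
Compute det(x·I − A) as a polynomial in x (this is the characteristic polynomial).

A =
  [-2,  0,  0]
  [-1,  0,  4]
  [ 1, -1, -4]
x^3 + 6*x^2 + 12*x + 8

Expanding det(x·I − A) (e.g. by cofactor expansion or by noting that A is similar to its Jordan form J, which has the same characteristic polynomial as A) gives
  χ_A(x) = x^3 + 6*x^2 + 12*x + 8
which factors as (x + 2)^3. The eigenvalues (with algebraic multiplicities) are λ = -2 with multiplicity 3.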